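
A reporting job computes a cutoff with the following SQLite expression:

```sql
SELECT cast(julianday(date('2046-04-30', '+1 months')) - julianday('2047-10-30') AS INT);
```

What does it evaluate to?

Adding +1 month to 2046-04-30 gives 2046-05-30.
1 day remains in May 2046 after the 30th (31 − 30).
Full months from June 2046 through September 2047 contribute their day counts.
Then 30 days into October 2047.
Total: 1 + 30 + 31 + 31 + 30 + 31 + 30 + 31 + 31 + 28 + 31 + 30 + 31 + 30 + 31 + 31 + 30 + 30 = 518.
The subtraction is earlier − later, so the result is −518 → -518.

-518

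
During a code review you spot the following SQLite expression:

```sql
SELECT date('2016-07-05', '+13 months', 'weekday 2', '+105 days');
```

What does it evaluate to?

Adding +13 months to 2016-07-05 gives 2017-08-05.
`weekday 2` advances to the next Tuesday; 2017-08-05 is a Saturday, so it moves forward to 2017-08-08.
Applying '+105 days' to 2017-08-08: counting 105 days forward gives 2017-11-21.

2017-11-21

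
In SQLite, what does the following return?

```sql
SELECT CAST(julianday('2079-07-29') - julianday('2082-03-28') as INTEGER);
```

-973

2 days remain in July 2079 after the 29th (31 − 29).
Full months from August 2079 through February 2082 contribute their day counts.
Then 28 days into March 2082.
Total: 2 + 31 + 30 + 31 + 30 + 31 + 31 + 29 + 31 + 30 + 31 + 30 + 31 + 31 + 30 + 31 + 30 + 31 + 31 + 28 + 31 + 30 + 31 + 30 + 31 + 31 + 30 + 31 + 30 + 31 + 31 + 28 + 28 = 973.
The subtraction is earlier − later, so the result is −973 → -973.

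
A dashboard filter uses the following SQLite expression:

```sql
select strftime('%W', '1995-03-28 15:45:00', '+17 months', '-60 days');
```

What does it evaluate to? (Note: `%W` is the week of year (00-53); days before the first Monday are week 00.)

First apply '+17 months', '-60 days': 1995-03-28 15:45:00 → 1996-06-29 15:45:00.
1996-06-29 is a Saturday. SQLite's %W counts Mondays since the year started; the result is 26.

26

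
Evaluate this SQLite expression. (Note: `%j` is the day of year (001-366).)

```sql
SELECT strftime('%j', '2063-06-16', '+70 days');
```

First apply '+70 days': 2063-06-16 → 2063-08-25.
Day-of-year for 2063-08-25: days since 2063-01-01 inclusive = 237, zero-padded to 237.

237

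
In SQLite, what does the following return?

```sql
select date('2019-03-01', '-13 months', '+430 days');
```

Adding -13 months to 2019-03-01 gives 2018-02-01.
Applying '+430 days' to 2018-02-01: counting 430 days forward gives 2019-04-07.

2019-04-07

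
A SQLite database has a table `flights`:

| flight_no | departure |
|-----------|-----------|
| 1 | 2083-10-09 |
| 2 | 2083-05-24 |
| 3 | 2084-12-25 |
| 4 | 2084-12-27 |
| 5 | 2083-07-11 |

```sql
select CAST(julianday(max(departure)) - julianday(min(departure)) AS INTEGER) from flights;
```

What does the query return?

583

MIN = 2083-05-24, MAX = 2084-12-27.
7 days remain in May 2083 after the 24th (31 − 24).
Full months from June 2083 through November 2084 contribute their day counts.
Then 27 days into December 2084.
Total: 7 + 30 + 31 + 31 + 30 + 31 + 30 + 31 + 31 + 29 + 31 + 30 + 31 + 30 + 31 + 31 + 30 + 31 + 30 + 27 = 583.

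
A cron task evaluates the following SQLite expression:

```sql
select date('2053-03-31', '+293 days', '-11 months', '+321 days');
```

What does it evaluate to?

2054-01-05

Applying '+293 days' to 2053-03-31: counting 293 days forward gives 2054-01-18.
Adding -11 months to 2054-01-18 gives 2053-02-18.
Applying '+321 days' to 2053-02-18: counting 321 days forward gives 2054-01-05.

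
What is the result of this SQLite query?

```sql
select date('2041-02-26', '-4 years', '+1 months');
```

2037-03-26

Adding -4 years to 2041-02-26 gives 2037-02-26.
Adding +1 month to 2037-02-26 gives 2037-03-26.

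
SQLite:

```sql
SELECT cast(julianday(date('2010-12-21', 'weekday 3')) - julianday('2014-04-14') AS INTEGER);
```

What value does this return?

`weekday 3` advances to the next Wednesday; 2010-12-21 is a Tuesday, so it moves forward to 2010-12-22.
9 days remain in December 2010 after the 22nd (31 − 22).
Full months from January 2011 through March 2014 contribute their day counts.
Then 14 days into April 2014.
Total: 9 + 31 + 28 + 31 + 30 + 31 + 30 + 31 + 31 + 30 + 31 + 30 + 31 + 31 + 29 + 31 + 30 + 31 + 30 + 31 + 31 + 30 + 31 + 30 + 31 + 31 + 28 + 31 + 30 + 31 + 30 + 31 + 31 + 30 + 31 + 30 + 31 + 31 + 28 + 31 + 14 = 1209.
The subtraction is earlier − later, so the result is −1209 → -1209.

-1209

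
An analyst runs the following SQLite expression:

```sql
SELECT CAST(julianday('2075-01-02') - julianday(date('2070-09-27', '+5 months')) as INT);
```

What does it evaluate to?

Adding +5 months to 2070-09-27 gives 2071-02-27.
1 day remains in February 2071 after the 27th (28 − 27).
Full months from March 2071 through December 2074 contribute their day counts.
Then 2 days into January 2075.
Total: 1 + 31 + 30 + 31 + 30 + 31 + 31 + 30 + 31 + 30 + 31 + 31 + 29 + 31 + 30 + 31 + 30 + 31 + 31 + 30 + 31 + 30 + 31 + 31 + 28 + 31 + 30 + 31 + 30 + 31 + 31 + 30 + 31 + 30 + 31 + 31 + 28 + 31 + 30 + 31 + 30 + 31 + 31 + 30 + 31 + 30 + 31 + 2 = 1405.

1405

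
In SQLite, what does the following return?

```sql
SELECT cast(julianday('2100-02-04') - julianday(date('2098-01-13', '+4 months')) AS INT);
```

Adding +4 months to 2098-01-13 gives 2098-05-13.
18 days remain in May 2098 after the 13th (31 − 13).
Full months from June 2098 through January 2100 contribute their day counts.
Then 4 days into February 2100.
Total: 18 + 30 + 31 + 31 + 30 + 31 + 30 + 31 + 31 + 28 + 31 + 30 + 31 + 30 + 31 + 31 + 30 + 31 + 30 + 31 + 31 + 4 = 632.

632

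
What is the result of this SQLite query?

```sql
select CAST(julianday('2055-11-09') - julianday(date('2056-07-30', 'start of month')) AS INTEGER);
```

-235

`start of month` rewinds 2056-07-30 to 2056-07-01.
21 days remain in November 2055 after the 9th (30 − 9).
Full months from December 2055 through June 2056 contribute their day counts.
Then 1 day into July 2056.
Total: 21 + 31 + 31 + 29 + 31 + 30 + 31 + 30 + 1 = 235.
The subtraction is earlier − later, so the result is −235 → -235.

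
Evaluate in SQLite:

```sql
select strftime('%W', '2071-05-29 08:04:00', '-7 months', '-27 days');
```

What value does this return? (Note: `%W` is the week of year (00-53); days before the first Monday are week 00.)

First apply '-7 months', '-27 days': 2071-05-29 08:04:00 → 2070-10-02 08:04:00.
2070-10-02 is a Thursday. SQLite's %W counts Mondays since the year started; the result is 39.

39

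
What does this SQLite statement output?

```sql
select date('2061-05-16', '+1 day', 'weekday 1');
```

Advancing 1 more day within May lands on 2061-05-17.
`weekday 1` advances to the next Monday; 2061-05-17 is a Tuesday, so it moves forward to 2061-05-23.

2061-05-23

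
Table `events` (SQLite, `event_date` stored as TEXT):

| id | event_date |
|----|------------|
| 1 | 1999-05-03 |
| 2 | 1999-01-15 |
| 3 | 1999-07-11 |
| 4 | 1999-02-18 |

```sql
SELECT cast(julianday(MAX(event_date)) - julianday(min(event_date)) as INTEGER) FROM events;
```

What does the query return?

MIN = 1999-01-15, MAX = 1999-07-11.
16 days remain in January 1999 after the 15th (31 − 15).
February 1999: 28 days.
March 1999: 31 days.
April 1999: 30 days.
May 1999: 31 days.
June 1999: 30 days.
Then 11 days into July 1999.
Total: 16 + 28 + 31 + 30 + 31 + 30 + 11 = 177.

177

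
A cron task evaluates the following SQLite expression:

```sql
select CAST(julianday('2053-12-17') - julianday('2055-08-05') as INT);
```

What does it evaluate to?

14 days remain in December 2053 after the 17th (31 − 17).
Full months from January 2054 through July 2055 contribute their day counts.
Then 5 days into August 2055.
Total: 14 + 31 + 28 + 31 + 30 + 31 + 30 + 31 + 31 + 30 + 31 + 30 + 31 + 31 + 28 + 31 + 30 + 31 + 30 + 31 + 5 = 596.
The subtraction is earlier − later, so the result is −596 → -596.

-596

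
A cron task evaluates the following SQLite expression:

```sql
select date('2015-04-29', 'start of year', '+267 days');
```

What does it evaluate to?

`start of year` rewinds 2015-04-29 to 2015-01-01.
Applying '+267 days' to 2015-01-01: counting 267 days forward gives 2015-09-25.

2015-09-25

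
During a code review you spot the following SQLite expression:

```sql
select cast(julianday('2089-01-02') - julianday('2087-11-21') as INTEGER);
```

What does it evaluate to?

9 days remain in November 2087 after the 21st (30 − 21).
Full months from December 2087 through December 2088 contribute their day counts.
Then 2 days into January 2089.
Total: 9 + 31 + 31 + 29 + 31 + 30 + 31 + 30 + 31 + 31 + 30 + 31 + 30 + 31 + 2 = 408.

408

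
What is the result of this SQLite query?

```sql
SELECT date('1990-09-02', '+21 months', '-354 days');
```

1991-06-14

Adding +21 months to 1990-09-02 gives 1992-06-02.
Applying '-354 days' to 1992-06-02: counting 354 days back gives 1991-06-14.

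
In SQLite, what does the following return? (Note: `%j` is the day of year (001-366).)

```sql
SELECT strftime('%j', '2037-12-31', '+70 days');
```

070

First apply '+70 days': 2037-12-31 → 2038-03-11.
Day-of-year for 2038-03-11: days since 2038-01-01 inclusive = 70, zero-padded to 070.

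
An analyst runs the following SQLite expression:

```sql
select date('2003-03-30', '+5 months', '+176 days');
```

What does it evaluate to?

Adding +5 months to 2003-03-30 gives 2003-08-30.
Applying '+176 days' to 2003-08-30: counting 176 days forward gives 2004-02-22.

2004-02-22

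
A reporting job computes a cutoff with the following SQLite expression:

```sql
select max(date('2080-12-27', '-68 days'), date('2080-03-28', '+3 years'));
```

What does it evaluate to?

date('2080-12-27', '-68 days') → 2080-10-20.
date('2080-03-28', '+3 years') → 2083-03-28.
Later of the two is 2083-03-28.

2083-03-28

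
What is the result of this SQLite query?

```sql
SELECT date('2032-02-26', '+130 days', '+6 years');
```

Applying '+130 days' to 2032-02-26: counting 130 days forward gives 2032-07-05.
Adding +6 years to 2032-07-05 gives 2038-07-05.

2038-07-05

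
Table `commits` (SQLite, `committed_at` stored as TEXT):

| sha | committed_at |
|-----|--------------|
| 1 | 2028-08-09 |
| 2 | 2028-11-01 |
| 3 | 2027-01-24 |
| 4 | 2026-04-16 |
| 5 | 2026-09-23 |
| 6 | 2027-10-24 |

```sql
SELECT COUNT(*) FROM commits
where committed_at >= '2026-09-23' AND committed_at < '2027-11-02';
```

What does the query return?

Rows in [2026-09-23, 2027-11-02): 2027-01-24, 2026-09-23, 2027-10-24 → 3 rows.

3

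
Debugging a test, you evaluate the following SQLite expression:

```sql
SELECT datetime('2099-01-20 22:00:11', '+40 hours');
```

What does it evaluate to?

+40 hours from 2099-01-20 22:00:11 is 2099-01-22 14:00:11 (crosses midnight).

2099-01-22 14:00:11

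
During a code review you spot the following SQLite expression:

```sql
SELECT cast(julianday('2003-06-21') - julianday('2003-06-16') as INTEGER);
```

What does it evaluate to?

Both dates are in June 2003: 21 − 16 = 5.

5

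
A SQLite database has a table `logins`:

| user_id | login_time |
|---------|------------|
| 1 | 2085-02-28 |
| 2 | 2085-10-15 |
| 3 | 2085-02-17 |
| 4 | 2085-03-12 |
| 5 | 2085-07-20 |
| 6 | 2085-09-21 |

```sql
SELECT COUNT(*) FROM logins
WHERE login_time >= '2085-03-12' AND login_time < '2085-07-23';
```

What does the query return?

2

Rows in [2085-03-12, 2085-07-23): 2085-03-12, 2085-07-20 → 2 rows.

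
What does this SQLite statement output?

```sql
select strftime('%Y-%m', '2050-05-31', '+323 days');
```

First apply '+323 days': 2050-05-31 → 2051-04-19.
`%Y-%m` extracts the year-month: 2051-04.

2051-04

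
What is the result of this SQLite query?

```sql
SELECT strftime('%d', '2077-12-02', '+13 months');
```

First apply '+13 months': 2077-12-02 → 2079-01-02.
`%d` extracts the 2-digit day of month: 02.

02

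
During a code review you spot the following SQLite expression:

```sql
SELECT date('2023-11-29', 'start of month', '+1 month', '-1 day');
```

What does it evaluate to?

`start of month` rewinds 2023-11-29 to 2023-11-01.
Adding +1 month to 2023-11-01 gives 2023-12-01.
Going back 1 day from 2023-12-01 reaches 2023-11-30 (last day of November, 30 days).

2023-11-30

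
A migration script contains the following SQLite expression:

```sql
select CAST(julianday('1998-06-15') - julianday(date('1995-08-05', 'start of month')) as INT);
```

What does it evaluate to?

`start of month` rewinds 1995-08-05 to 1995-08-01.
30 days remain in August 1995 after the 1st (31 − 1).
Full months from September 1995 through May 1998 contribute their day counts.
Then 15 days into June 1998.
Total: 30 + 30 + 31 + 30 + 31 + 31 + 29 + 31 + 30 + 31 + 30 + 31 + 31 + 30 + 31 + 30 + 31 + 31 + 28 + 31 + 30 + 31 + 30 + 31 + 31 + 30 + 31 + 30 + 31 + 31 + 28 + 31 + 30 + 31 + 15 = 1049.

1049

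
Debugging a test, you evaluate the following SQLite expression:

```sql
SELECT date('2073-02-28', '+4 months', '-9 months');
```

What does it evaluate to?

Adding +4 months to 2073-02-28 gives 2073-06-28.
Adding -9 months to 2073-06-28 gives 2072-09-28.

2072-09-28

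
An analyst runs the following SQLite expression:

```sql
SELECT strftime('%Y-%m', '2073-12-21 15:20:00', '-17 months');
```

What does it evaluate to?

First apply '-17 months': 2073-12-21 15:20:00 → 2072-07-21 15:20:00.
`%Y-%m` extracts the year-month: 2072-07.

2072-07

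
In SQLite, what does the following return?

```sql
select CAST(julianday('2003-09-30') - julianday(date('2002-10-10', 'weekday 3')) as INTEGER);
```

349

`weekday 3` advances to the next Wednesday; 2002-10-10 is a Thursday, so it moves forward to 2002-10-16.
15 days remain in October 2002 after the 16th (31 − 16).
Full months from November 2002 through August 2003 contribute their day counts.
Then 30 days into September 2003.
Total: 15 + 30 + 31 + 31 + 28 + 31 + 30 + 31 + 30 + 31 + 31 + 30 = 349.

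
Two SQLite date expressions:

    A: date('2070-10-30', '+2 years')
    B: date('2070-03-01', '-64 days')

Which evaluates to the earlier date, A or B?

B

A = 2072-10-30.
B = 2069-12-27.
B is earlier.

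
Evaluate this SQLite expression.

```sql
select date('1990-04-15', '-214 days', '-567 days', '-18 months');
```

1986-08-24

Applying '-214 days' to 1990-04-15: counting 214 days back gives 1989-09-13.
Applying '-567 days' to 1989-09-13: counting 567 days back gives 1988-02-24.
Adding -18 months to 1988-02-24 gives 1986-08-24.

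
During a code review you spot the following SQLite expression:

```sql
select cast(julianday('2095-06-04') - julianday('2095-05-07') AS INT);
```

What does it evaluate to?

28

24 days remain in May 2095 after the 7th (31 − 7).
Then 4 days into June 2095.
Total: 24 + 4 = 28.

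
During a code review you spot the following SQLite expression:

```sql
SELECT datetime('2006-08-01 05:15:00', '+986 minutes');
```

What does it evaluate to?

986 minutes = 16h 26m; +986 minutes from 2006-08-01 05:15:00 is 2006-08-01 21:41:00.

2006-08-01 21:41:00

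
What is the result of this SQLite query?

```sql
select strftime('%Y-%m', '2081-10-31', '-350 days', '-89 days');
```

First apply '-350 days', '-89 days': 2081-10-31 → 2080-08-18.
`%Y-%m` extracts the year-month: 2080-08.

2080-08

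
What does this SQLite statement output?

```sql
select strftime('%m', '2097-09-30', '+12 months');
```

09

First apply '+12 months': 2097-09-30 → 2098-09-30.
`%m` extracts the 2-digit month (01-12): 09.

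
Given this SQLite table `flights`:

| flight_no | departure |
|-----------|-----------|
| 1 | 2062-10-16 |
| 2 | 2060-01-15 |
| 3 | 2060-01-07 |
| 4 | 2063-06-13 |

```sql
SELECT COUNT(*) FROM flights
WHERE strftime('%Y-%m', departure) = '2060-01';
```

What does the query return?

2

Rows with year-month 2060-01: 2060-01-15, 2060-01-07 → 2.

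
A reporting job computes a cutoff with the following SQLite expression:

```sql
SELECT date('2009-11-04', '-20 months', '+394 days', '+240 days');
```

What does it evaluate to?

2009-11-28

Adding -20 months to 2009-11-04 gives 2008-03-04.
Applying '+394 days' to 2008-03-04: counting 394 days forward gives 2009-04-02.
Applying '+240 days' to 2009-04-02: counting 240 days forward gives 2009-11-28.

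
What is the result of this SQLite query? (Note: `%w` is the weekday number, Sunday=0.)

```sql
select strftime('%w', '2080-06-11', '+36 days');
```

First apply '+36 days': 2080-06-11 → 2080-07-17.
2080-07-17 is a Wednesday; with Sunday=0 that is 3.

3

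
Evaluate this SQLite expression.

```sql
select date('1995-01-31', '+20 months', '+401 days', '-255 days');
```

Adding +20 months to 1995-01-31 targets 1996-09-31. September 1996 has only 30 days, so SQLite normalizes the 1-day overflow forward to 1996-10-01.
Applying '+401 days' to 1996-10-01: counting 401 days forward gives 1997-11-06.
Applying '-255 days' to 1997-11-06: counting 255 days back gives 1997-02-24.

1997-02-24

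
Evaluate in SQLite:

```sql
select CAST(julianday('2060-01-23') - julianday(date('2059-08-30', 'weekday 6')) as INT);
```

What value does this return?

`weekday 6` advances to the next Saturday; 2059-08-30 is already a Saturday, so it stays at 2059-08-30.
1 day remains in August 2059 after the 30th (31 − 30).
September 2059: 30 days.
October 2059: 31 days.
November 2059: 30 days.
December 2059: 31 days.
Then 23 days into January 2060.
Total: 1 + 30 + 31 + 30 + 31 + 23 = 146.

146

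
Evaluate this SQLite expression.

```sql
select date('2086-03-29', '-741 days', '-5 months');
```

2083-10-18

Applying '-741 days' to 2086-03-29: counting 741 days back gives 2084-03-18.
Adding -5 months to 2084-03-18 gives 2083-10-18.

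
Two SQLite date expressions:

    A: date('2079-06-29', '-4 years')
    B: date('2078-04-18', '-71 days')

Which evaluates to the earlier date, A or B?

A

A = 2075-06-29.
B = 2078-02-06.
A is earlier.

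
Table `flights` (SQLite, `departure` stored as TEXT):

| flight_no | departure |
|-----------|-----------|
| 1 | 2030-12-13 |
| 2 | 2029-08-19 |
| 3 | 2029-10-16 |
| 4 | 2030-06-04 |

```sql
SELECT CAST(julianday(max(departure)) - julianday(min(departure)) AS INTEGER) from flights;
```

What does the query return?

481

MIN = 2029-08-19, MAX = 2030-12-13.
12 days remain in August 2029 after the 19th (31 − 19).
Full months from September 2029 through November 2030 contribute their day counts.
Then 13 days into December 2030.
Total: 12 + 30 + 31 + 30 + 31 + 31 + 28 + 31 + 30 + 31 + 30 + 31 + 31 + 30 + 31 + 30 + 13 = 481.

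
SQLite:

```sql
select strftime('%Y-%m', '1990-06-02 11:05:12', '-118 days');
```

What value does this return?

1990-02

First apply '-118 days': 1990-06-02 11:05:12 → 1990-02-04 11:05:12.
`%Y-%m` extracts the year-month: 1990-02.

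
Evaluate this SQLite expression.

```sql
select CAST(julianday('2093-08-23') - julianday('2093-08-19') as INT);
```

4

Both dates are in August 2093: 23 − 19 = 4.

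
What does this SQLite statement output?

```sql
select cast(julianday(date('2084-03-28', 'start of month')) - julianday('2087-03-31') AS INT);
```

-1125

`start of month` rewinds 2084-03-28 to 2084-03-01.
30 days remain in March 2084 after the 1st (31 − 1).
Full months from April 2084 through February 2087 contribute their day counts.
Then 31 days into March 2087.
Total: 30 + 30 + 31 + 30 + 31 + 31 + 30 + 31 + 30 + 31 + 31 + 28 + 31 + 30 + 31 + 30 + 31 + 31 + 30 + 31 + 30 + 31 + 31 + 28 + 31 + 30 + 31 + 30 + 31 + 31 + 30 + 31 + 30 + 31 + 31 + 28 + 31 = 1125.
The subtraction is earlier − later, so the result is −1125 → -1125.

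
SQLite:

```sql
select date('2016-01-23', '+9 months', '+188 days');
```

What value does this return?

2017-04-29

Adding +9 months to 2016-01-23 gives 2016-10-23.
Applying '+188 days' to 2016-10-23: counting 188 days forward gives 2017-04-29.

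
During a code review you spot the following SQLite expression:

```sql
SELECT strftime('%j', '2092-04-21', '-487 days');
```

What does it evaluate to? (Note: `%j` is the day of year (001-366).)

355

First apply '-487 days': 2092-04-21 → 2090-12-21.
Day-of-year for 2090-12-21: days since 2090-01-01 inclusive = 355, zero-padded to 355.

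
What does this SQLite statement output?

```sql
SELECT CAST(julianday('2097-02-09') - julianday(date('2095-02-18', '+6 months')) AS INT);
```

Adding +6 months to 2095-02-18 gives 2095-08-18.
13 days remain in August 2095 after the 18th (31 − 18).
Full months from September 2095 through January 2097 contribute their day counts.
Then 9 days into February 2097.
Total: 13 + 30 + 31 + 30 + 31 + 31 + 29 + 31 + 30 + 31 + 30 + 31 + 31 + 30 + 31 + 30 + 31 + 31 + 9 = 541.

541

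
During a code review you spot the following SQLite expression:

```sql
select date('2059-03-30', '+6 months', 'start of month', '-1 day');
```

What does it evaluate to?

Adding +6 months to 2059-03-30 gives 2059-09-30.
`start of month` rewinds 2059-09-30 to 2059-09-01.
Going back 1 day from 2059-09-01 reaches 2059-08-31 (last day of August, 31 days).

2059-08-31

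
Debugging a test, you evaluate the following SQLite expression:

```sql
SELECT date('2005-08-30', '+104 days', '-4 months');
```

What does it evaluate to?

Applying '+104 days' to 2005-08-30: counting 104 days forward gives 2005-12-12.
Adding -4 months to 2005-12-12 gives 2005-08-12.

2005-08-12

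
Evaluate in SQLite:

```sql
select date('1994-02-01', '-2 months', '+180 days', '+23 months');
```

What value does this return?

Adding -2 months to 1994-02-01 gives 1993-12-01.
Applying '+180 days' to 1993-12-01: counting 180 days forward gives 1994-05-30.
Adding +23 months to 1994-05-30 gives 1996-04-30.

1996-04-30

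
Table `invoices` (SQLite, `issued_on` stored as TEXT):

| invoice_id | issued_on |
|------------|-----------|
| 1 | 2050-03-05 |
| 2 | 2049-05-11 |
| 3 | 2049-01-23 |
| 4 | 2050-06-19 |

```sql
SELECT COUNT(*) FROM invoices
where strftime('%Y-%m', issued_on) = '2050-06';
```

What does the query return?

Rows with year-month 2050-06: 2050-06-19 → 1.

1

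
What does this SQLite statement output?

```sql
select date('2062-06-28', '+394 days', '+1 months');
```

Applying '+394 days' to 2062-06-28: counting 394 days forward gives 2063-07-27.
Adding +1 month to 2063-07-27 gives 2063-08-27.

2063-08-27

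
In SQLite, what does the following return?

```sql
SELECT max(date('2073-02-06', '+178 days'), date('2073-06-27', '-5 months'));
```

2073-08-03

date('2073-02-06', '+178 days') → 2073-08-03.
date('2073-06-27', '-5 months') → 2073-01-27.
Later of the two is 2073-08-03.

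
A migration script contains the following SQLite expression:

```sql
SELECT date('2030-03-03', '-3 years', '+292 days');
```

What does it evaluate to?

2027-12-20

Adding -3 years to 2030-03-03 gives 2027-03-03.
Applying '+292 days' to 2027-03-03: counting 292 days forward gives 2027-12-20.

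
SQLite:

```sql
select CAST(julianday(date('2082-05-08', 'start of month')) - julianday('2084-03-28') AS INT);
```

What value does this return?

-697

`start of month` rewinds 2082-05-08 to 2082-05-01.
30 days remain in May 2082 after the 1st (31 − 1).
Full months from June 2082 through February 2084 contribute their day counts.
Then 28 days into March 2084.
Total: 30 + 30 + 31 + 31 + 30 + 31 + 30 + 31 + 31 + 28 + 31 + 30 + 31 + 30 + 31 + 31 + 30 + 31 + 30 + 31 + 31 + 29 + 28 = 697.
The subtraction is earlier − later, so the result is −697 → -697.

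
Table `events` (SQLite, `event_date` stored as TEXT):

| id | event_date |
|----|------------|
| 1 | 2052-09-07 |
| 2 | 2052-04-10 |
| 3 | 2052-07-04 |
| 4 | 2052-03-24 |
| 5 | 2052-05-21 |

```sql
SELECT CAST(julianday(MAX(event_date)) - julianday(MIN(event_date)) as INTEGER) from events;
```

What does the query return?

167

MIN = 2052-03-24, MAX = 2052-09-07.
7 days remain in March 2052 after the 24th (31 − 24).
April 2052: 30 days.
May 2052: 31 days.
June 2052: 30 days.
July 2052: 31 days.
August 2052: 31 days.
Then 7 days into September 2052.
Total: 7 + 30 + 31 + 30 + 31 + 31 + 7 = 167.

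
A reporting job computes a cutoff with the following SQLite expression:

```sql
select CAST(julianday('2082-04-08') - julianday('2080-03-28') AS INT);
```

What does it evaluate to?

3 days remain in March 2080 after the 28th (31 − 28).
Full months from April 2080 through March 2082 contribute their day counts.
Then 8 days into April 2082.
Total: 3 + 30 + 31 + 30 + 31 + 31 + 30 + 31 + 30 + 31 + 31 + 28 + 31 + 30 + 31 + 30 + 31 + 31 + 30 + 31 + 30 + 31 + 31 + 28 + 31 + 8 = 741.

741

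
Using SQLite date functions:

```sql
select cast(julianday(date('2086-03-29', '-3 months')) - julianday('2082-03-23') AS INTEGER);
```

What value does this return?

Adding -3 months to 2086-03-29 gives 2085-12-29.
8 days remain in March 2082 after the 23rd (31 − 23).
Full months from April 2082 through November 2085 contribute their day counts.
Then 29 days into December 2085.
Total: 8 + 30 + 31 + 30 + 31 + 31 + 30 + 31 + 30 + 31 + 31 + 28 + 31 + 30 + 31 + 30 + 31 + 31 + 30 + 31 + 30 + 31 + 31 + 29 + 31 + 30 + 31 + 30 + 31 + 31 + 30 + 31 + 30 + 31 + 31 + 28 + 31 + 30 + 31 + 30 + 31 + 31 + 30 + 31 + 30 + 29 = 1377.

1377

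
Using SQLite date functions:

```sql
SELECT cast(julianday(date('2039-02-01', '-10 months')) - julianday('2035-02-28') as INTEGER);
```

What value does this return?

Adding -10 months to 2039-02-01 gives 2038-04-01.
0 days remain in February 2035 after the 28th (28 − 28).
Full months from March 2035 through March 2038 contribute their day counts.
Then 1 day into April 2038.
Total: 0 + 31 + 30 + 31 + 30 + 31 + 31 + 30 + 31 + 30 + 31 + 31 + 29 + 31 + 30 + 31 + 30 + 31 + 31 + 30 + 31 + 30 + 31 + 31 + 28 + 31 + 30 + 31 + 30 + 31 + 31 + 30 + 31 + 30 + 31 + 31 + 28 + 31 + 1 = 1128.

1128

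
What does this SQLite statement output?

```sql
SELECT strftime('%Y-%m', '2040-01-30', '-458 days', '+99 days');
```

2039-02

First apply '-458 days', '+99 days': 2040-01-30 → 2039-02-05.
`%Y-%m` extracts the year-month: 2039-02.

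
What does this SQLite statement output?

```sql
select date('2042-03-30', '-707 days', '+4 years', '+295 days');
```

2045-02-11

Applying '-707 days' to 2042-03-30: counting 707 days back gives 2040-04-22.
Adding +4 years to 2040-04-22 gives 2044-04-22.
Applying '+295 days' to 2044-04-22: counting 295 days forward gives 2045-02-11.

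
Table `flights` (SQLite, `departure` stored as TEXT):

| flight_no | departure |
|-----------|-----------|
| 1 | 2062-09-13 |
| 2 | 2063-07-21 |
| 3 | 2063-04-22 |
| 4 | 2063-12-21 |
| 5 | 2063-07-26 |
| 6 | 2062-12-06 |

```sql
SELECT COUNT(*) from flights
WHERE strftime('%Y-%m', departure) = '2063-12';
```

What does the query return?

1

Rows with year-month 2063-12: 2063-12-21 → 1.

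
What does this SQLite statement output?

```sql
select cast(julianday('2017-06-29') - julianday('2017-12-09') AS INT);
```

-163

1 day remains in June 2017 after the 29th (30 − 29).
July 2017: 31 days.
August 2017: 31 days.
September 2017: 30 days.
October 2017: 31 days.
November 2017: 30 days.
Then 9 days into December 2017.
Total: 1 + 31 + 31 + 30 + 31 + 30 + 9 = 163.
The subtraction is earlier − later, so the result is −163 → -163.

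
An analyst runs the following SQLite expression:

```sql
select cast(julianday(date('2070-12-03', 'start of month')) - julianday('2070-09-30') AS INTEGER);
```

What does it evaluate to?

`start of month` rewinds 2070-12-03 to 2070-12-01.
0 days remain in September 2070 after the 30th (30 − 30).
October 2070: 31 days.
November 2070: 30 days.
Then 1 day into December 2070.
Total: 0 + 31 + 30 + 1 = 62.

62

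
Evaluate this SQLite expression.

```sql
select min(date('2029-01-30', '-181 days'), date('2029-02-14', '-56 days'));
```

date('2029-01-30', '-181 days') → 2028-08-02.
date('2029-02-14', '-56 days') → 2028-12-20.
Earlier of the two is 2028-08-02.

2028-08-02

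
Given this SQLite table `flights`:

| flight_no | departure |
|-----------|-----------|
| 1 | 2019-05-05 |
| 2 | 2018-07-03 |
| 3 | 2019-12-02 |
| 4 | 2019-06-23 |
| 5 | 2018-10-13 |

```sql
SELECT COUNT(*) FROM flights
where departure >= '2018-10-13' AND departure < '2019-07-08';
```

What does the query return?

3

Rows in [2018-10-13, 2019-07-08): 2019-05-05, 2019-06-23, 2018-10-13 → 3 rows.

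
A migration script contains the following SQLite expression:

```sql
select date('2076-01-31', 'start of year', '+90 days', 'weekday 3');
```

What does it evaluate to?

`start of year` rewinds 2076-01-31 to 2076-01-01.
Applying '+90 days' to 2076-01-01: counting 90 days forward gives 2076-03-31.
`weekday 3` advances to the next Wednesday; 2076-03-31 is a Tuesday, so it moves forward to 2076-04-01.

2076-04-01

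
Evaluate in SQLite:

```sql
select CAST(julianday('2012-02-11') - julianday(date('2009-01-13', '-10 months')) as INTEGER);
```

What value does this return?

1430

Adding -10 months to 2009-01-13 gives 2008-03-13.
18 days remain in March 2008 after the 13th (31 − 13).
Full months from April 2008 through January 2012 contribute their day counts.
Then 11 days into February 2012.
Total: 18 + 30 + 31 + 30 + 31 + 31 + 30 + 31 + 30 + 31 + 31 + 28 + 31 + 30 + 31 + 30 + 31 + 31 + 30 + 31 + 30 + 31 + 31 + 28 + 31 + 30 + 31 + 30 + 31 + 31 + 30 + 31 + 30 + 31 + 31 + 28 + 31 + 30 + 31 + 30 + 31 + 31 + 30 + 31 + 30 + 31 + 31 + 11 = 1430.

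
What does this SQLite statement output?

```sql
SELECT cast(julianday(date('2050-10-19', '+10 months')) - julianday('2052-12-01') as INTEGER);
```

Adding +10 months to 2050-10-19 gives 2051-08-19.
12 days remain in August 2051 after the 19th (31 − 19).
Full months from September 2051 through November 2052 contribute their day counts.
Then 1 day into December 2052.
Total: 12 + 30 + 31 + 30 + 31 + 31 + 29 + 31 + 30 + 31 + 30 + 31 + 31 + 30 + 31 + 30 + 1 = 470.
The subtraction is earlier − later, so the result is −470 → -470.

-470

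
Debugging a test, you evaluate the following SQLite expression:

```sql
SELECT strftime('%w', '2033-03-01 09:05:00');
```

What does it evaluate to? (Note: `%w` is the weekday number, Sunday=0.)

2

2033-03-01 is a Tuesday; with Sunday=0 that is 2.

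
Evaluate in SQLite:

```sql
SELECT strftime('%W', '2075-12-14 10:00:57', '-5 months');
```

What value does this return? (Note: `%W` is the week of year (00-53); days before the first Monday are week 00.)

First apply '-5 months': 2075-12-14 10:00:57 → 2075-07-14 10:00:57.
2075-07-14 is a Sunday. SQLite's %W counts Mondays since the year started; the result is 27.

27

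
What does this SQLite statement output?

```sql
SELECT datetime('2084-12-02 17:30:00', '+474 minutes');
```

474 minutes = 7h 54m; +474 minutes from 2084-12-02 17:30:00 is 2084-12-03 01:24:00 (crosses midnight).

2084-12-03 01:24:00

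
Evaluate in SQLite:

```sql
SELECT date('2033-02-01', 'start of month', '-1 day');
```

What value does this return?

2033-01-31

`start of month` rewinds 2033-02-01 to 2033-02-01.
Going back 1 day from 2033-02-01 reaches 2033-01-31 (last day of January, 31 days).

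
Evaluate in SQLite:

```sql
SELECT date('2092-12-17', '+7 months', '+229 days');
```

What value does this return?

2094-03-03

Adding +7 months to 2092-12-17 gives 2093-07-17.
Applying '+229 days' to 2093-07-17: counting 229 days forward gives 2094-03-03.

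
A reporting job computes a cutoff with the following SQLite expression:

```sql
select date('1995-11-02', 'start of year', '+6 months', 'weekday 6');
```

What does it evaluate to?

`start of year` rewinds 1995-11-02 to 1995-01-01.
Adding +6 months to 1995-01-01 gives 1995-07-01.
`weekday 6` advances to the next Saturday; 1995-07-01 is already a Saturday, so it stays at 1995-07-01.

1995-07-01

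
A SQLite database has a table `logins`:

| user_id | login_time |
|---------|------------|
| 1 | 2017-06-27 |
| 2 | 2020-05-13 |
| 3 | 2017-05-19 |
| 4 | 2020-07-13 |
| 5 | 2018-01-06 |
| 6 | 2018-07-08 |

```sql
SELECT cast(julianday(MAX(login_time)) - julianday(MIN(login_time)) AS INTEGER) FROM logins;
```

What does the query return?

MIN = 2017-05-19, MAX = 2020-07-13.
12 days remain in May 2017 after the 19th (31 − 19).
Full months from June 2017 through June 2020 contribute their day counts.
Then 13 days into July 2020.
Total: 12 + 30 + 31 + 31 + 30 + 31 + 30 + 31 + 31 + 28 + 31 + 30 + 31 + 30 + 31 + 31 + 30 + 31 + 30 + 31 + 31 + 28 + 31 + 30 + 31 + 30 + 31 + 31 + 30 + 31 + 30 + 31 + 31 + 29 + 31 + 30 + 31 + 30 + 13 = 1151.

1151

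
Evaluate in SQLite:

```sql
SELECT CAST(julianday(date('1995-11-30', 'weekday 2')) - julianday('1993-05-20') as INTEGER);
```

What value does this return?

929

`weekday 2` advances to the next Tuesday; 1995-11-30 is a Thursday, so it moves forward to 1995-12-05.
11 days remain in May 1993 after the 20th (31 − 20).
Full months from June 1993 through November 1995 contribute their day counts.
Then 5 days into December 1995.
Total: 11 + 30 + 31 + 31 + 30 + 31 + 30 + 31 + 31 + 28 + 31 + 30 + 31 + 30 + 31 + 31 + 30 + 31 + 30 + 31 + 31 + 28 + 31 + 30 + 31 + 30 + 31 + 31 + 30 + 31 + 30 + 5 = 929.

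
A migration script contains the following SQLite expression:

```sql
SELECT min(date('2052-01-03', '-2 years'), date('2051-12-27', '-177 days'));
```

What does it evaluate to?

2050-01-03

date('2052-01-03', '-2 years') → 2050-01-03.
date('2051-12-27', '-177 days') → 2051-07-03.
Earlier of the two is 2050-01-03.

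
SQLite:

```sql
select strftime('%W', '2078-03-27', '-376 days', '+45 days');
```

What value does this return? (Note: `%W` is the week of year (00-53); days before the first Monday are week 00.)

17

First apply '-376 days', '+45 days': 2078-03-27 → 2077-04-30.
2077-04-30 is a Friday. SQLite's %W counts Mondays since the year started; the result is 17.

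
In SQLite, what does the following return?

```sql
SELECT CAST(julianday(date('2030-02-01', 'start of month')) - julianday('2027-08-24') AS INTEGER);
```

892

`start of month` rewinds 2030-02-01 to 2030-02-01.
7 days remain in August 2027 after the 24th (31 − 24).
Full months from September 2027 through January 2030 contribute their day counts.
Then 1 day into February 2030.
Total: 7 + 30 + 31 + 30 + 31 + 31 + 29 + 31 + 30 + 31 + 30 + 31 + 31 + 30 + 31 + 30 + 31 + 31 + 28 + 31 + 30 + 31 + 30 + 31 + 31 + 30 + 31 + 30 + 31 + 31 + 1 = 892.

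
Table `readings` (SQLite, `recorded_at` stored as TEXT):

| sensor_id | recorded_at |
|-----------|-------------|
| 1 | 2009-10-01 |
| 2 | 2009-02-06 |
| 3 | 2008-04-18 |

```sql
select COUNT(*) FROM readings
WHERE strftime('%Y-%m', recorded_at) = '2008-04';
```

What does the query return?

1

Rows with year-month 2008-04: 2008-04-18 → 1.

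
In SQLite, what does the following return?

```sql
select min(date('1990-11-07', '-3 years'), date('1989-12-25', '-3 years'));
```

1986-12-25

date('1990-11-07', '-3 years') → 1987-11-07.
date('1989-12-25', '-3 years') → 1986-12-25.
Earlier of the two is 1986-12-25.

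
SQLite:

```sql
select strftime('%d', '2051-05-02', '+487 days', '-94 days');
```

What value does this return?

29

First apply '+487 days', '-94 days': 2051-05-02 → 2052-05-29.
`%d` extracts the 2-digit day of month: 29.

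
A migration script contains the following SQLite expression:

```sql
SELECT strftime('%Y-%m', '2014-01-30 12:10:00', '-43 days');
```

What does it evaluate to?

2013-12

First apply '-43 days': 2014-01-30 12:10:00 → 2013-12-18 12:10:00.
`%Y-%m` extracts the year-month: 2013-12.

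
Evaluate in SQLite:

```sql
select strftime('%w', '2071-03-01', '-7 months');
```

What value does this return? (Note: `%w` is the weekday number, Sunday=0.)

First apply '-7 months': 2071-03-01 → 2070-08-01.
2070-08-01 is a Friday; with Sunday=0 that is 5.

5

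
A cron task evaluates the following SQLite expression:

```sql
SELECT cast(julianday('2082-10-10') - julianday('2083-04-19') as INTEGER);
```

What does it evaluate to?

-191

21 days remain in October 2082 after the 10th (31 − 10).
November 2082: 30 days.
December 2082: 31 days.
January 2083: 31 days.
February 2083: 28 days.
March 2083: 31 days.
Then 19 days into April 2083.
Total: 21 + 30 + 31 + 31 + 28 + 31 + 19 = 191.
The subtraction is earlier − later, so the result is −191 → -191.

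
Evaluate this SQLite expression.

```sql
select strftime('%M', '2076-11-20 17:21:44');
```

21

`%M` extracts the 2-digit minute: 21.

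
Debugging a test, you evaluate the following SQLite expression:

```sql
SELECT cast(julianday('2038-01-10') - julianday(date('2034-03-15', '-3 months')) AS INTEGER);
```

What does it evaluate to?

Adding -3 months to 2034-03-15 gives 2033-12-15.
16 days remain in December 2033 after the 15th (31 − 15).
Full months from January 2034 through December 2037 contribute their day counts.
Then 10 days into January 2038.
Total: 16 + 31 + 28 + 31 + 30 + 31 + 30 + 31 + 31 + 30 + 31 + 30 + 31 + 31 + 28 + 31 + 30 + 31 + 30 + 31 + 31 + 30 + 31 + 30 + 31 + 31 + 29 + 31 + 30 + 31 + 30 + 31 + 31 + 30 + 31 + 30 + 31 + 31 + 28 + 31 + 30 + 31 + 30 + 31 + 31 + 30 + 31 + 30 + 31 + 10 = 1487.

1487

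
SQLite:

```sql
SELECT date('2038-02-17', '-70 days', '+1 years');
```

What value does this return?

2038-12-09

Applying '-70 days' to 2038-02-17: counting 70 days back gives 2037-12-09.
Adding +1 year to 2037-12-09 gives 2038-12-09.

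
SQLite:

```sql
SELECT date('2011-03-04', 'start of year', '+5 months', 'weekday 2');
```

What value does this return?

2011-06-07

`start of year` rewinds 2011-03-04 to 2011-01-01.
Adding +5 months to 2011-01-01 gives 2011-06-01.
`weekday 2` advances to the next Tuesday; 2011-06-01 is a Wednesday, so it moves forward to 2011-06-07.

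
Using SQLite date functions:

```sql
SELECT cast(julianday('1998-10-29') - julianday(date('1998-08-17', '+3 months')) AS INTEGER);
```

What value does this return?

-19

Adding +3 months to 1998-08-17 gives 1998-11-17.
2 days remain in October 1998 after the 29th (31 − 29).
Then 17 days into November 1998.
Total: 2 + 17 = 19.
The subtraction is earlier − later, so the result is −19 → -19.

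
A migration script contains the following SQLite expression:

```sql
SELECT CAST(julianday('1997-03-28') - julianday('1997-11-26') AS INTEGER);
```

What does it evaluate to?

-243

3 days remain in March 1997 after the 28th (31 − 28).
Full months from April 1997 through October 1997 contribute their day counts.
Then 26 days into November 1997.
Total: 3 + 30 + 31 + 30 + 31 + 31 + 30 + 31 + 26 = 243.
The subtraction is earlier − later, so the result is −243 → -243.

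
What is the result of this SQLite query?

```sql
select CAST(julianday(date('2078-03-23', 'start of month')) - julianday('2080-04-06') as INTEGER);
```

-767

`start of month` rewinds 2078-03-23 to 2078-03-01.
30 days remain in March 2078 after the 1st (31 − 1).
Full months from April 2078 through March 2080 contribute their day counts.
Then 6 days into April 2080.
Total: 30 + 30 + 31 + 30 + 31 + 31 + 30 + 31 + 30 + 31 + 31 + 28 + 31 + 30 + 31 + 30 + 31 + 31 + 30 + 31 + 30 + 31 + 31 + 29 + 31 + 6 = 767.
The subtraction is earlier − later, so the result is −767 → -767.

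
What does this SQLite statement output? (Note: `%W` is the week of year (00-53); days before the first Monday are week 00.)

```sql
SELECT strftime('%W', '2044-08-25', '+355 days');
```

First apply '+355 days': 2044-08-25 → 2045-08-15.
2045-08-15 is a Tuesday. SQLite's %W counts Mondays since the year started; the result is 33.

33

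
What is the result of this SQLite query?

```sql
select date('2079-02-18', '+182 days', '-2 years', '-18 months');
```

2076-02-19

Applying '+182 days' to 2079-02-18: counting 182 days forward gives 2079-08-19.
Adding -2 years to 2079-08-19 gives 2077-08-19.
Adding -18 months to 2077-08-19 gives 2076-02-19.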